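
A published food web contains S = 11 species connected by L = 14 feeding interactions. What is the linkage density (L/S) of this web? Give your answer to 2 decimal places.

L/S = 1.27

There are L = 14 links among S = 11 species.
L/S = 14/11 = 1.2727 ≈ 1.27.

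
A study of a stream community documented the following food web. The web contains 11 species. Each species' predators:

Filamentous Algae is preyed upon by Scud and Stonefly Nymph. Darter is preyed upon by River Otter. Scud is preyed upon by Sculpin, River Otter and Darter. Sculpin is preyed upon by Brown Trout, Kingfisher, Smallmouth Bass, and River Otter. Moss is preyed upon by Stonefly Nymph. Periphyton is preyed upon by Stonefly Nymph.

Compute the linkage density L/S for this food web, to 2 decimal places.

There are L = 12 links among S = 11 species.
L/S = 12/11 = 1.0909 ≈ 1.09.

L/S = 1.09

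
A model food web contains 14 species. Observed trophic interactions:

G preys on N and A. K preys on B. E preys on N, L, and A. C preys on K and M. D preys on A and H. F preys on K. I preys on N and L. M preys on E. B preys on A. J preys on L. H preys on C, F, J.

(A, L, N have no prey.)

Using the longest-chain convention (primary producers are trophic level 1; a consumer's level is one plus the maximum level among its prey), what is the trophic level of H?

A is a producer → level 1.
B eats A → level 2.
K eats B → level 3.
F eats K → level 4.
H eats F (level 4); other prey at levels: J 2, C 4 → level 5.

Trophic level 5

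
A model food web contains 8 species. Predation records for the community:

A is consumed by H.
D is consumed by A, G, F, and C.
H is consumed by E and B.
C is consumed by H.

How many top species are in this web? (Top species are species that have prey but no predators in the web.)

4

Top species (has prey, but nothing eats it): F, G, B, E.
Count: 4.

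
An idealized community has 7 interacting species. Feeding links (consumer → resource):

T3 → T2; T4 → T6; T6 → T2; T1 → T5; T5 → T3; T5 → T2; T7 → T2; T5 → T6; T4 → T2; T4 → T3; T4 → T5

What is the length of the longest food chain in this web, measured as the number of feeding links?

One longest chain: T2 → T3 → T5 → T4.
It has 4 species and 3 links.

3 links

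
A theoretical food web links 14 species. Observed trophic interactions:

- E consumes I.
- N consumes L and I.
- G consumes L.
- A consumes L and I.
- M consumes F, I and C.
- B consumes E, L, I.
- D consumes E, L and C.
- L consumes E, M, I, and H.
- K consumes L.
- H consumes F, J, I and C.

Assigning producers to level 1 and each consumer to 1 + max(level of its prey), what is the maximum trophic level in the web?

4

Producers (level 1): C, F, I, J.
C → M → L → A gives A level 4.
No species has a prey at level 4, so no species reaches level 5.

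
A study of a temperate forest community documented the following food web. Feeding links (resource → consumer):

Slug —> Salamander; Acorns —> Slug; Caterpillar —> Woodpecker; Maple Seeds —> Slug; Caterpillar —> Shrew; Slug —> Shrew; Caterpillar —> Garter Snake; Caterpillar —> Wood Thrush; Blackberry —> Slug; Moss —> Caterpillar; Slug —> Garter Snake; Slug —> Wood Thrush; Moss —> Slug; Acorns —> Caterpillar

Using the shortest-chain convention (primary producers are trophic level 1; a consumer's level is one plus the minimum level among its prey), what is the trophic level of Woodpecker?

Trophic level 3

Moss is a producer → level 1.
Caterpillar eats Moss → level 2.
Woodpecker eats Caterpillar → level 3.
No prey of Woodpecker is below level 2, so 3 is the minimum.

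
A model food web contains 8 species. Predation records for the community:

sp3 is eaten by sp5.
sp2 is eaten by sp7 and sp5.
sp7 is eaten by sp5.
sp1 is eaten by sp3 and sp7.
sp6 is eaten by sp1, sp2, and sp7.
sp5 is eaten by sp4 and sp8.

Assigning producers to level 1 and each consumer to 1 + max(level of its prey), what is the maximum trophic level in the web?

5

Producers (level 1): sp6.
sp6 → sp1 → sp3 → sp5 → sp8 gives sp8 level 5.
No species has a prey at level 5, so no species reaches level 6.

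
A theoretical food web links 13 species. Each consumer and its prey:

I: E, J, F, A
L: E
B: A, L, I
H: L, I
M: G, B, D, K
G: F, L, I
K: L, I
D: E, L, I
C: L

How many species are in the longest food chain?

4 species

One longest chain: E → L → B → M.
It has 4 species and 3 links.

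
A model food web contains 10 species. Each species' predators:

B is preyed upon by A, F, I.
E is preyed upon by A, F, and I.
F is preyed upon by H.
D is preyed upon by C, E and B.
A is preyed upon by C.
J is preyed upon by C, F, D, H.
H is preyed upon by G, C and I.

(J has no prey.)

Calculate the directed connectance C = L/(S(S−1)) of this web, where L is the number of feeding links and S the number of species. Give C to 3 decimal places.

The web has S = 10 species and L = 18 feeding links.
C = L / (S(S−1)) = 18 / 90 = 0.2000 ≈ 0.200.

C = 0.200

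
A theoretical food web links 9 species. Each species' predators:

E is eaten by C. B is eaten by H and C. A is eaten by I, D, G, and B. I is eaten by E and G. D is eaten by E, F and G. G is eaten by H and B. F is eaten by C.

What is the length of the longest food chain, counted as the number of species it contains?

5 species

One longest chain: A → D → G → B → C.
It has 5 species and 4 links.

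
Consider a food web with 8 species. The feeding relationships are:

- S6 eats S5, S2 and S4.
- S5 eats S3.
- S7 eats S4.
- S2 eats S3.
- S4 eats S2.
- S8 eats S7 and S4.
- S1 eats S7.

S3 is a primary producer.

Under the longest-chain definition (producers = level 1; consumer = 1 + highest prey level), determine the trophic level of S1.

S3 is a producer → level 1.
S2 eats S3 → level 2.
S4 eats S2 → level 3.
S7 eats S4 → level 4.
S1 eats S7 → level 5.

Trophic level 5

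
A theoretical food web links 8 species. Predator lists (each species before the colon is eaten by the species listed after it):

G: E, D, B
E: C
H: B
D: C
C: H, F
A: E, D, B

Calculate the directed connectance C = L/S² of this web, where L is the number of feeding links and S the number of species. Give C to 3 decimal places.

The web has S = 8 species and L = 11 feeding links.
C = L / S² = 11 / 64 = 0.1719 ≈ 0.172.

C = 0.172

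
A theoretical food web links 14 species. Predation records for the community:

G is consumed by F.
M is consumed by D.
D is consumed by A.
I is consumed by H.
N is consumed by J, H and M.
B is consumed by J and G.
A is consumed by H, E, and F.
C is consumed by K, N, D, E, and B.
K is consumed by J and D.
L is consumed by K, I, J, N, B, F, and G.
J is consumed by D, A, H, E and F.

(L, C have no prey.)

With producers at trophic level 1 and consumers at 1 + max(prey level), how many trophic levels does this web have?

6

Producers (level 1): L, C.
L → N → M → D → A → H gives H level 6.
No species has a prey at level 6, so no species reaches level 7.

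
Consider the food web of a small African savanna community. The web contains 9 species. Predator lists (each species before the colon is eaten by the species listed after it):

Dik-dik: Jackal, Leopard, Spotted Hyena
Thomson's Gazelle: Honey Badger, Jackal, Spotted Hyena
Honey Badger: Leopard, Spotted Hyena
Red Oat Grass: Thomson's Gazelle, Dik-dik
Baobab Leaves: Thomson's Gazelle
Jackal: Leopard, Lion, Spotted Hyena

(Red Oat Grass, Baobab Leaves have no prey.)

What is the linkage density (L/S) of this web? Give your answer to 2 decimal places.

L/S = 1.56

There are L = 14 links among S = 9 species.
L/S = 14/9 = 1.5556 ≈ 1.56.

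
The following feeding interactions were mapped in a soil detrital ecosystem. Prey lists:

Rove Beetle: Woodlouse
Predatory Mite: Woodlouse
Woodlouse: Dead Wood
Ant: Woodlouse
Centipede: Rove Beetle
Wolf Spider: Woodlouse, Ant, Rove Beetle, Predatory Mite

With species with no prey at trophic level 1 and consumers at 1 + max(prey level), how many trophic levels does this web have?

4

Basal resources (level 1): Dead Wood.
Dead Wood → Woodlouse → Rove Beetle → Centipede gives Centipede level 4.
No species has a prey at level 4, so no species reaches level 5.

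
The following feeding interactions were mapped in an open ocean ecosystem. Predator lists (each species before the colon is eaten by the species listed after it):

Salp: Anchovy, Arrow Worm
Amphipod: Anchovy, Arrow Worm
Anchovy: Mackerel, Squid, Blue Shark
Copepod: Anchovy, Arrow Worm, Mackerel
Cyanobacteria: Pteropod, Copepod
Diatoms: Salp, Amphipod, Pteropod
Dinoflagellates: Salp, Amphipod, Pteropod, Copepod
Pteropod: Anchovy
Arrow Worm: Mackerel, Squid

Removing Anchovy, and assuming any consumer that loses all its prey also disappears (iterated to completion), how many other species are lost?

1

Remove Anchovy.
Round 1: Blue Shark (all prey gone) → extinct.
No further losses. Total secondary extinctions: 1.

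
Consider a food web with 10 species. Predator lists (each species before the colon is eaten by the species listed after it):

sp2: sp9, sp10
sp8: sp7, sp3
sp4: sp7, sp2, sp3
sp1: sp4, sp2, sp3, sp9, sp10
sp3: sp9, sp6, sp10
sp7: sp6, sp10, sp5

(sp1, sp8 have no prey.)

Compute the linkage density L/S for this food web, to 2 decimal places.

There are L = 18 links among S = 10 species.
L/S = 18/10 = 1.8000 ≈ 1.80.

L/S = 1.80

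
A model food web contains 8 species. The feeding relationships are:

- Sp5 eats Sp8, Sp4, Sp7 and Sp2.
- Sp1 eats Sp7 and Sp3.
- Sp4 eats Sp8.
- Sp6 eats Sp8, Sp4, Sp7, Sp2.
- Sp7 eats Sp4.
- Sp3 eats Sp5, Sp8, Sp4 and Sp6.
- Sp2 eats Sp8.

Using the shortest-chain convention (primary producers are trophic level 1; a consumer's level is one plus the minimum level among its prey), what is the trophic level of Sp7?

Sp8 is a producer → level 1.
Sp4 eats Sp8 → level 2.
Sp7 eats Sp4 → level 3.
No prey of Sp7 is below level 2, so 3 is the minimum.

Trophic level 3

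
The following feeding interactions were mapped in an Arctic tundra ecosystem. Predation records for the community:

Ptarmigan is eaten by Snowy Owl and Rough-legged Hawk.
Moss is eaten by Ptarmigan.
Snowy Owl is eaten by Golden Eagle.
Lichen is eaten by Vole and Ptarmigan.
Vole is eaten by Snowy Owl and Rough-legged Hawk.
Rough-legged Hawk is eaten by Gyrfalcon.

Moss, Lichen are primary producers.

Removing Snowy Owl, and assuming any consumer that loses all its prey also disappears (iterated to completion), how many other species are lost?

1

Remove Snowy Owl.
Round 1: Golden Eagle (all prey gone) → extinct.
No further losses. Total secondary extinctions: 1.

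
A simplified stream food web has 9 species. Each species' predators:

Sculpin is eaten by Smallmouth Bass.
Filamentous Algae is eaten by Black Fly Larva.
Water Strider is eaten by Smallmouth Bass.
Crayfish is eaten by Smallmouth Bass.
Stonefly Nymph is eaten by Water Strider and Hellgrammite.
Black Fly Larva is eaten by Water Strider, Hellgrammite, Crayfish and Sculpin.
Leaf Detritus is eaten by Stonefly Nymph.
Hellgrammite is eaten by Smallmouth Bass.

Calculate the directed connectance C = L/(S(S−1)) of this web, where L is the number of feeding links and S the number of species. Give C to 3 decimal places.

The web has S = 9 species and L = 12 feeding links.
C = L / (S(S−1)) = 12 / 72 = 0.1667 ≈ 0.167.

C = 0.167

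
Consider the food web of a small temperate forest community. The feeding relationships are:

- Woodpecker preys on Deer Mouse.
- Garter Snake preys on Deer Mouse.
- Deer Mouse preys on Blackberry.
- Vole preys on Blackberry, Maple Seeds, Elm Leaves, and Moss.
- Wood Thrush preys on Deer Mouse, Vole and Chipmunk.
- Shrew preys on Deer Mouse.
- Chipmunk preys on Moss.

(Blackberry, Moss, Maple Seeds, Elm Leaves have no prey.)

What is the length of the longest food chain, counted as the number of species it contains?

3 species

One longest chain: Blackberry → Deer Mouse → Woodpecker.
It has 3 species and 2 links.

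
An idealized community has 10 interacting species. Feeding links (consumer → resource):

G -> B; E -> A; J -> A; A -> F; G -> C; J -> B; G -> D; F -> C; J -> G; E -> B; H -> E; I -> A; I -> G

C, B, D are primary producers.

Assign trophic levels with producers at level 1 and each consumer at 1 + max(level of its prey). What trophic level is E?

C is a producer → level 1.
F eats C → level 2.
A eats F → level 3.
E eats A (level 3); other prey at levels: B 1 → level 4.

Trophic level 4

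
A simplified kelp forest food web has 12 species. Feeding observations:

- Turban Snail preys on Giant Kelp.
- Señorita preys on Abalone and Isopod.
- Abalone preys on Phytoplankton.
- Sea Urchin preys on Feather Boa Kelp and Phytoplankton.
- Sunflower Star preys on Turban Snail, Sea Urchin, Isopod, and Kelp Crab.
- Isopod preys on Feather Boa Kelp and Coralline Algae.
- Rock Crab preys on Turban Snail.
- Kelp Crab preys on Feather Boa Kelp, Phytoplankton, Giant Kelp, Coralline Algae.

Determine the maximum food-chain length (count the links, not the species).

One longest chain: Feather Boa Kelp → Isopod → Sunflower Star.
It has 3 species and 2 links.

2 links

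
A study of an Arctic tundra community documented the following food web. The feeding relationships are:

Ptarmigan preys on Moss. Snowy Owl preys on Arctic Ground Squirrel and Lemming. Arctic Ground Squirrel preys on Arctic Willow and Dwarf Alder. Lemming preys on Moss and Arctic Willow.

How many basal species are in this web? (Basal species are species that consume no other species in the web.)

3

Basal species (no prey listed): Moss, Arctic Willow, Dwarf Alder.
Count: 3.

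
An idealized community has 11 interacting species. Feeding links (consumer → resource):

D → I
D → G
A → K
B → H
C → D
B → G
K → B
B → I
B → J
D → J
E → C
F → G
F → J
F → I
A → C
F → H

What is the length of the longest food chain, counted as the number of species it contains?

One longest chain: H → B → K → A.
It has 4 species and 3 links.

4 species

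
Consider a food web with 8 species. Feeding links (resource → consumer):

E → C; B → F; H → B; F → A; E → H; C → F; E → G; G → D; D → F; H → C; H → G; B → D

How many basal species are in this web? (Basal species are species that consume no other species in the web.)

1

Basal species (no prey listed): E.
Count: 1.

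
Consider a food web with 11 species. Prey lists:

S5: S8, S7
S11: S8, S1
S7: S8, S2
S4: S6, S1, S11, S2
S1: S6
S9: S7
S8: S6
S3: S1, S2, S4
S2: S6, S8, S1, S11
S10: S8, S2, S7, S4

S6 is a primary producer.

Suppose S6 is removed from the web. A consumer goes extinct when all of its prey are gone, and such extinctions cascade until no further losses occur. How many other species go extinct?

10

Remove S6.
Round 1: S8 (all prey gone), S1 (all prey gone) → extinct.
Round 2: S11 (all prey gone) → extinct.
Round 3: S2 (all prey gone) → extinct.
Round 4: S7 (all prey gone), S4 (all prey gone) → extinct.
Round 5: S10 (all prey gone), S9 (all prey gone), S3 (all prey gone), S5 (all prey gone) → extinct.
No further losses. Total secondary extinctions: 10.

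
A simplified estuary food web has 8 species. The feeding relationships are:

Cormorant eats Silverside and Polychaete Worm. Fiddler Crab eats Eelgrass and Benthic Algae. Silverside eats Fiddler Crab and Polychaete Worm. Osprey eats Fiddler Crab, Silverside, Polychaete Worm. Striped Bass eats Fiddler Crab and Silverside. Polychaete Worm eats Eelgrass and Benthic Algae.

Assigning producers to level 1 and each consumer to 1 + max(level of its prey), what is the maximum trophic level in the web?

4

Producers (level 1): Eelgrass, Benthic Algae.
Eelgrass → Fiddler Crab → Silverside → Striped Bass gives Striped Bass level 4.
No species has a prey at level 4, so no species reaches level 5.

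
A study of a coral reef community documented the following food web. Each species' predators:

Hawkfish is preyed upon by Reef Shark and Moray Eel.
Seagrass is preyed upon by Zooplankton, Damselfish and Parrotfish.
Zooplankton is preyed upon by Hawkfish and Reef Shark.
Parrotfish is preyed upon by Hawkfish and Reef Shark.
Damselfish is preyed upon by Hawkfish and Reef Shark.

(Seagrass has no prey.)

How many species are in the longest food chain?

One longest chain: Seagrass → Zooplankton → Hawkfish → Moray Eel.
It has 4 species and 3 links.

4 species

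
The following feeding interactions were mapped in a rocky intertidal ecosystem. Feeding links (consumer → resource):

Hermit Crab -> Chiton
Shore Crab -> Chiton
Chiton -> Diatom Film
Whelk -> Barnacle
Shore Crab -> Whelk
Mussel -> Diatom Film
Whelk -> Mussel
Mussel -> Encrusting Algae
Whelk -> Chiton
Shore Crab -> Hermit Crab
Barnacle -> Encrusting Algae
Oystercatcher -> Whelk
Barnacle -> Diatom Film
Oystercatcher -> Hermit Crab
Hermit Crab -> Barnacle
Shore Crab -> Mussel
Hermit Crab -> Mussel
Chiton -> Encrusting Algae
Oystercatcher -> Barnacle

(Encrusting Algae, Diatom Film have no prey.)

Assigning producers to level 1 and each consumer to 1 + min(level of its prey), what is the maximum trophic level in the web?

Producers (level 1): Encrusting Algae, Diatom Film.
Following each consumer down to its lowest-level prey: Encrusting Algae → Mussel → Whelk (levels 1 through 3).
All prey of Whelk (Mussel 2, Chiton 2, Barnacle 2) are at level 2 or above, so Whelk is at level 1 + 2 = 3.
Every consumer has at least one prey at level 2 or below, so none exceeds level 3.

3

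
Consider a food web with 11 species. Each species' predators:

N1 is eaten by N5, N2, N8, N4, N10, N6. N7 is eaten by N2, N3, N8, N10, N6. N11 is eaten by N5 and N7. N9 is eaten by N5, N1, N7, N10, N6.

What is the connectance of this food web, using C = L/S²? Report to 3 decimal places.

The web has S = 11 species and L = 18 feeding links.
C = L / S² = 18 / 121 = 0.1488 ≈ 0.149.

C = 0.149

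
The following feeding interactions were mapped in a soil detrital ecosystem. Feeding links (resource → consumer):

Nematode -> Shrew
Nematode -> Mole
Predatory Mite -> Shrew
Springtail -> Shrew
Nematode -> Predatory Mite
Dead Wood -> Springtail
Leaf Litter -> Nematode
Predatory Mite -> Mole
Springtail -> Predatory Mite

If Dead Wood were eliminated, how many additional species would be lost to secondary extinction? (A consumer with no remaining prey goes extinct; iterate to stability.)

1

Remove Dead Wood.
Round 1: Springtail (all prey gone) → extinct.
No further losses. Total secondary extinctions: 1.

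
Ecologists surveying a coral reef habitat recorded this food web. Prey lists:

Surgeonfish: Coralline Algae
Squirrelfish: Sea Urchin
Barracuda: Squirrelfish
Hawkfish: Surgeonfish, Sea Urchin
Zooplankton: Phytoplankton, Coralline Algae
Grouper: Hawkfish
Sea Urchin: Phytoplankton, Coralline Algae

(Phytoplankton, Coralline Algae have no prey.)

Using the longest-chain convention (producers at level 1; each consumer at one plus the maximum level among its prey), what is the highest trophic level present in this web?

Producers (level 1): Phytoplankton, Coralline Algae.
Phytoplankton → Sea Urchin → Squirrelfish → Barracuda gives Barracuda level 4.
No species has a prey at level 4, so no species reaches level 5.

4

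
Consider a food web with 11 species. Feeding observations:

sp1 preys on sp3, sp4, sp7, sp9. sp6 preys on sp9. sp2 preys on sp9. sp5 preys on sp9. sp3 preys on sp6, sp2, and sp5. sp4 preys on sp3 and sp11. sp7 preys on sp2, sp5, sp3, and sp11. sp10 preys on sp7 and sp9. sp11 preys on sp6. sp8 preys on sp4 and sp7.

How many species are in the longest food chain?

One longest chain: sp9 → sp6 → sp3 → sp7 → sp10.
It has 5 species and 4 links.

5 species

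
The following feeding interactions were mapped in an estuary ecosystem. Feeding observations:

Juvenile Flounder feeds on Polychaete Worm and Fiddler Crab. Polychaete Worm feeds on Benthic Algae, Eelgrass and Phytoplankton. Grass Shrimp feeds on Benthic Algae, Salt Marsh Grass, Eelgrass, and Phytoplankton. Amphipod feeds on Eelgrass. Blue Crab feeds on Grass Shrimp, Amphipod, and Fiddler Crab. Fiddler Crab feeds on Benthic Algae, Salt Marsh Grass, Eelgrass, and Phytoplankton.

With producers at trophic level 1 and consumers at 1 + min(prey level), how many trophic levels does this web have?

3

Producers (level 1): Eelgrass, Phytoplankton, Salt Marsh Grass, Benthic Algae.
Following each consumer down to its lowest-level prey: Eelgrass → Polychaete Worm → Juvenile Flounder (levels 1 through 3).
All prey of Juvenile Flounder (Polychaete Worm 2, Fiddler Crab 2) are at level 2 or above, so Juvenile Flounder is at level 1 + 2 = 3.
Every consumer has at least one prey at level 2 or below, so none exceeds level 3.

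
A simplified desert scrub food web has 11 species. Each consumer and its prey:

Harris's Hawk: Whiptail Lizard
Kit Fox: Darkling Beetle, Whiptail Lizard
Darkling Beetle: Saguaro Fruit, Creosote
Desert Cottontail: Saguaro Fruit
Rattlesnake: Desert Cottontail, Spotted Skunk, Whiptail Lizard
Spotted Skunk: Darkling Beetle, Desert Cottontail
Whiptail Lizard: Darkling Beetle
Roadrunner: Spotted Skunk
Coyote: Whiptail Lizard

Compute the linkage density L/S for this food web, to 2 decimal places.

L/S = 1.27

There are L = 14 links among S = 11 species.
L/S = 14/11 = 1.2727 ≈ 1.27.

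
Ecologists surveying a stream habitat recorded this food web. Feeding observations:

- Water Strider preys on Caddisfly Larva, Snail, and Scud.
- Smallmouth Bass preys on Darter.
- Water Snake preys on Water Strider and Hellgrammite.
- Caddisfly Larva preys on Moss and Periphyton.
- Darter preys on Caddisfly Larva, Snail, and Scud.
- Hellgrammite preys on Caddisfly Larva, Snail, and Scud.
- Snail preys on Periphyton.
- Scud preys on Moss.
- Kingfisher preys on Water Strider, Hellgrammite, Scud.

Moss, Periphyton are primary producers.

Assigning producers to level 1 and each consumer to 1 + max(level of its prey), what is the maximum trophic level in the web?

4

Producers (level 1): Moss, Periphyton.
Periphyton → Snail → Water Strider → Kingfisher gives Kingfisher level 4.
No species has a prey at level 4, so no species reaches level 5.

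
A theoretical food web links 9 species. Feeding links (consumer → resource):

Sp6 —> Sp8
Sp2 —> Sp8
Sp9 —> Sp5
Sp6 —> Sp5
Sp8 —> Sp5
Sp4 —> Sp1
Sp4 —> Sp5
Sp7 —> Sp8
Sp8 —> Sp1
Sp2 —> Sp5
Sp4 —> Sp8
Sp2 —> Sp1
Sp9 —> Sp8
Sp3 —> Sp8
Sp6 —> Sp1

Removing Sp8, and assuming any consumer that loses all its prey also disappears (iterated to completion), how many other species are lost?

Remove Sp8.
Round 1: Sp3 (all prey gone), Sp7 (all prey gone) → extinct.
No further losses. Total secondary extinctions: 2.

2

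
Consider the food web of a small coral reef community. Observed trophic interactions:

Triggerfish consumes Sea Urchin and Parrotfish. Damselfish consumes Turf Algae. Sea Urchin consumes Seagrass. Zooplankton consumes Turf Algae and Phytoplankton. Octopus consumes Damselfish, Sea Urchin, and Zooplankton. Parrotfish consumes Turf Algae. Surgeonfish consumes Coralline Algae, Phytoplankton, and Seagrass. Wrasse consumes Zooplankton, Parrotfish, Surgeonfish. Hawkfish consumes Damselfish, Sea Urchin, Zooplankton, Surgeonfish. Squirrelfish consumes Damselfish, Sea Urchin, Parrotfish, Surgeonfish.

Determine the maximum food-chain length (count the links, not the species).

2 links

One longest chain: Turf Algae → Parrotfish → Squirrelfish.
It has 3 species and 2 links.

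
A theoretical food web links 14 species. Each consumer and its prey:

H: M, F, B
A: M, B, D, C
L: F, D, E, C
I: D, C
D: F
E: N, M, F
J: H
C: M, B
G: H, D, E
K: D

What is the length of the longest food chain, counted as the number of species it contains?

3 species

One longest chain: F → D → L.
It has 3 species and 2 links.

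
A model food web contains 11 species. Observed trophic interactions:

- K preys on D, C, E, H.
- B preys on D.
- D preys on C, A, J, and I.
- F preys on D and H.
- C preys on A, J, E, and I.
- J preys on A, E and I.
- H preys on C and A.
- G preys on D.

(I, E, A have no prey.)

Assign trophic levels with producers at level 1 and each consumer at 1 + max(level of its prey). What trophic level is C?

Trophic level 3

I is a producer → level 1.
J eats I (level 1); other prey at levels: E 1, A 1 → level 2.
C eats J (level 2); other prey at levels: I 1, E 1, A 1 → level 3.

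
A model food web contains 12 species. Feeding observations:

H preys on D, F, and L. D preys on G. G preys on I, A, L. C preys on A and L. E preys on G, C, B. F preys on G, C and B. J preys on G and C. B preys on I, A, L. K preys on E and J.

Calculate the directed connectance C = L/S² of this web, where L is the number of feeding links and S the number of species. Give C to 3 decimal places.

C = 0.153

The web has S = 12 species and L = 22 feeding links.
C = L / S² = 22 / 144 = 0.1528 ≈ 0.153.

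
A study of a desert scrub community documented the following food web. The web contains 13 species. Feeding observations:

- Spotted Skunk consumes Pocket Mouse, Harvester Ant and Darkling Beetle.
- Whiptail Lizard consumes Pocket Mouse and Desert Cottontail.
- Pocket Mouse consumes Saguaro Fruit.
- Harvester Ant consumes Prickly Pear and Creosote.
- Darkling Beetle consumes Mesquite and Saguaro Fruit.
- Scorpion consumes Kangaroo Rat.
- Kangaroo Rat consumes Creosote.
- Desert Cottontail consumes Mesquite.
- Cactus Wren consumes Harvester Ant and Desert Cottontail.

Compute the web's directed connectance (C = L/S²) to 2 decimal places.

The web has S = 13 species and L = 15 feeding links.
C = L / S² = 15 / 169 = 0.0888 ≈ 0.09.

C = 0.09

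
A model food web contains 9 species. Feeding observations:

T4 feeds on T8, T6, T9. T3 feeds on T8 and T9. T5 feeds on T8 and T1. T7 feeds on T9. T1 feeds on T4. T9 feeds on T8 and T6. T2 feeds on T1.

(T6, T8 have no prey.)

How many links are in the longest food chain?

4 links

One longest chain: T6 → T9 → T4 → T1 → T2.
It has 5 species and 4 links.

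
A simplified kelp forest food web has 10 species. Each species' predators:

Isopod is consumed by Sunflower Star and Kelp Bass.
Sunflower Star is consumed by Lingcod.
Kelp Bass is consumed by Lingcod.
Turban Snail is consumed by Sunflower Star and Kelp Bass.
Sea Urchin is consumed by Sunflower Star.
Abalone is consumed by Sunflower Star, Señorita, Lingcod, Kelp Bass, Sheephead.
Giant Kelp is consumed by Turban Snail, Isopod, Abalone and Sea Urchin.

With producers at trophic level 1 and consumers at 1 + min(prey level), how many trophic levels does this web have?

Producers (level 1): Giant Kelp.
Following each consumer down to its lowest-level prey: Giant Kelp → Turban Snail → Sunflower Star (levels 1 through 3).
All prey of Sunflower Star (Turban Snail 2, Isopod 2, Sea Urchin 2, Abalone 2) are at level 2 or above, so Sunflower Star is at level 1 + 2 = 3.
Every consumer has at least one prey at level 2 or below, so none exceeds level 3.

3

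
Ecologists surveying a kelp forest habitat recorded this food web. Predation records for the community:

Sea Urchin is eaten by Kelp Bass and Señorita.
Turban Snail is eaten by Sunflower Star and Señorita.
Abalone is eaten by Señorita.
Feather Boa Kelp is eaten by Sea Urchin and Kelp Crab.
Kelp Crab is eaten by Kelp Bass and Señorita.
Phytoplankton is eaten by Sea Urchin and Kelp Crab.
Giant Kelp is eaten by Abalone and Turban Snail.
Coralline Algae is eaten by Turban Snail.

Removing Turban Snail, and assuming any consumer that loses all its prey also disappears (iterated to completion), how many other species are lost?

Remove Turban Snail.
Round 1: Sunflower Star (all prey gone) → extinct.
No further losses. Total secondary extinctions: 1.

1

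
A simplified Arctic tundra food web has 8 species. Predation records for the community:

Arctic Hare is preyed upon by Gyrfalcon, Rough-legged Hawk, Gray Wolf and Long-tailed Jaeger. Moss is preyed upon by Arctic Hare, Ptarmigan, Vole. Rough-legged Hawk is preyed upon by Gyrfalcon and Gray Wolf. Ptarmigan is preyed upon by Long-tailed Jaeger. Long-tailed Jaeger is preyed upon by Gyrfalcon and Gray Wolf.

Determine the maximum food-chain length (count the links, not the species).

One longest chain: Moss → Ptarmigan → Long-tailed Jaeger → Gyrfalcon.
It has 4 species and 3 links.

3 links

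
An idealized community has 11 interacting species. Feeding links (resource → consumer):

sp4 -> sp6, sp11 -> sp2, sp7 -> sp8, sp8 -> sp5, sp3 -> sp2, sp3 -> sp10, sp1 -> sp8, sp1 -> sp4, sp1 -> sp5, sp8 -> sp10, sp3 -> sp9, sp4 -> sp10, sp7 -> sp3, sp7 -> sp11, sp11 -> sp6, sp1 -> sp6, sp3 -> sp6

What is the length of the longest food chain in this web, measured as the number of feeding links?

2 links

One longest chain: sp7 → sp3 → sp2.
It has 3 species and 2 links.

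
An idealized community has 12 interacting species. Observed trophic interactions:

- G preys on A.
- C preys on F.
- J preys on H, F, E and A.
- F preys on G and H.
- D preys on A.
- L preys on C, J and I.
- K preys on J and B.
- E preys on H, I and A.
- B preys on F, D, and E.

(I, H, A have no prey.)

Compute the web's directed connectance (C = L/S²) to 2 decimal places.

C = 0.14

The web has S = 12 species and L = 20 feeding links.
C = L / S² = 20 / 144 = 0.1389 ≈ 0.14.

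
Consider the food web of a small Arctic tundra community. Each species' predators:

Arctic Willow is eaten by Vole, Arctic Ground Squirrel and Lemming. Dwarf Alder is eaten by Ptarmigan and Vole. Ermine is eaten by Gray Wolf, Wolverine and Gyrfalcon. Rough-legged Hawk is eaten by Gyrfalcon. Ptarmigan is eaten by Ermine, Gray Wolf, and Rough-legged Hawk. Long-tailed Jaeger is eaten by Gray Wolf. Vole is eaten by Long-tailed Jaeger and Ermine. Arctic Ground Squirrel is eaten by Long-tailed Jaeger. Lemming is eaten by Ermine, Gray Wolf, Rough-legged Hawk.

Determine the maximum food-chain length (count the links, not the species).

3 links

One longest chain: Arctic Willow → Lemming → Ermine → Wolverine.
It has 4 species and 3 links.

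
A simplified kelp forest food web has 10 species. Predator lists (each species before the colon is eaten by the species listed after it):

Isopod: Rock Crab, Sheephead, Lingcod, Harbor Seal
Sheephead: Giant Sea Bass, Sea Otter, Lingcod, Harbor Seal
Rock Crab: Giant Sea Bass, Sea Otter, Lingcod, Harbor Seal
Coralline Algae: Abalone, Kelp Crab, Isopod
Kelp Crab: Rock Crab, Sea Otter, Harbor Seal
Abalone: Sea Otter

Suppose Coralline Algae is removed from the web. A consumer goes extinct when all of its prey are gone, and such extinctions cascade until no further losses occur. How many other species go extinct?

9

Remove Coralline Algae.
Round 1: Abalone (all prey gone), Kelp Crab (all prey gone), Isopod (all prey gone) → extinct.
Round 2: Rock Crab (all prey gone), Sheephead (all prey gone) → extinct.
Round 3: Giant Sea Bass (all prey gone), Sea Otter (all prey gone), Lingcod (all prey gone), Harbor Seal (all prey gone) → extinct.
No further losses. Total secondary extinctions: 9.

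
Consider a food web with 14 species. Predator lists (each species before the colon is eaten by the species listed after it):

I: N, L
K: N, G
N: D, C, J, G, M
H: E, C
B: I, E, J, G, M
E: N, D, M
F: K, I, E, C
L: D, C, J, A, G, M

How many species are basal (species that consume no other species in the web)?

Basal species (no prey listed): F, B, H.
Count: 3.

3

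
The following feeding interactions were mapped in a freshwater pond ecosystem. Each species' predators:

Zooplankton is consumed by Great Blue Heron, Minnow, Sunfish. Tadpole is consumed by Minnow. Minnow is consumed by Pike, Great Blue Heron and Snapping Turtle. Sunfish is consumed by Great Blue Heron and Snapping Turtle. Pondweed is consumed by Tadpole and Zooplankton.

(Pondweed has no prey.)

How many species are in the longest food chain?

4 species

One longest chain: Pondweed → Zooplankton → Sunfish → Great Blue Heron.
It has 4 species and 3 links.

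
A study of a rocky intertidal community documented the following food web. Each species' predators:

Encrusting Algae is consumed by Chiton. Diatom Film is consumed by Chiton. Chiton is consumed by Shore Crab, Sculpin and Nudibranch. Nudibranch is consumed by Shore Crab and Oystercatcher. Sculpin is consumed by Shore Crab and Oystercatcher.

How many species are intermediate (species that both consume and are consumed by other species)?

Intermediate species (has both prey and predators): Chiton, Sculpin, Nudibranch.
Count: 3.

3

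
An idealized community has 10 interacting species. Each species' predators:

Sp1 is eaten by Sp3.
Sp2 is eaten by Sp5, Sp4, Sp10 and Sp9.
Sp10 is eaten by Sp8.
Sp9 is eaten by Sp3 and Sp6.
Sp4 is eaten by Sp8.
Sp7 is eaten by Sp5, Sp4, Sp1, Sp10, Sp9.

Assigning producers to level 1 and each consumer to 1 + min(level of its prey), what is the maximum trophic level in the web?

Producers (level 1): Sp7, Sp2.
Following each consumer down to its lowest-level prey: Sp7 → Sp9 → Sp6 (levels 1 through 3).
All prey of Sp6 (Sp9 2) are at level 2 or above, so Sp6 is at level 1 + 2 = 3.
Every consumer has at least one prey at level 2 or below, so none exceeds level 3.

3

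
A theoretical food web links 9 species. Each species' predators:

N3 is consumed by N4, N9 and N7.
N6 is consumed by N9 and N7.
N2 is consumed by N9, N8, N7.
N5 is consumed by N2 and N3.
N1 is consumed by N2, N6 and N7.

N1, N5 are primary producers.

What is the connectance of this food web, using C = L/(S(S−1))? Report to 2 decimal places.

The web has S = 9 species and L = 13 feeding links.
C = L / (S(S−1)) = 13 / 72 = 0.1806 ≈ 0.18.

C = 0.18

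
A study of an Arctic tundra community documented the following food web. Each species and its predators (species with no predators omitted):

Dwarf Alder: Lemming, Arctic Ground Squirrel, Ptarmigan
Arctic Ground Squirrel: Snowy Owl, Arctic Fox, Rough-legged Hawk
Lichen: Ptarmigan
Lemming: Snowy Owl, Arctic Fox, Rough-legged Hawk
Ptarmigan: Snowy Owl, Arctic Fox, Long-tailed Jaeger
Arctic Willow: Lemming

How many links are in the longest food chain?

One longest chain: Arctic Willow → Lemming → Snowy Owl.
It has 3 species and 2 links.

2 links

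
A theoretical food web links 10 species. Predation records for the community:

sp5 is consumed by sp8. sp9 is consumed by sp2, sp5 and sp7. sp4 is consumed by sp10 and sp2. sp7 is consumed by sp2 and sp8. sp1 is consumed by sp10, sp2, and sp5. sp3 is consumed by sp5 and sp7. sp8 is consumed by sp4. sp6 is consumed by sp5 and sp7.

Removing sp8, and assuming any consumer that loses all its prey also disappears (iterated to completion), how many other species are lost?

1

Remove sp8.
Round 1: sp4 (all prey gone) → extinct.
No further losses. Total secondary extinctions: 1.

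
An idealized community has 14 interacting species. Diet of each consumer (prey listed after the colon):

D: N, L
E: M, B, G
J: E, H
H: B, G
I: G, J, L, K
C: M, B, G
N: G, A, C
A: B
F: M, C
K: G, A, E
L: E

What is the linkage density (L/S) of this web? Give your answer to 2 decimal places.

L/S = 1.86

There are L = 26 links among S = 14 species.
L/S = 26/14 = 1.8571 ≈ 1.86.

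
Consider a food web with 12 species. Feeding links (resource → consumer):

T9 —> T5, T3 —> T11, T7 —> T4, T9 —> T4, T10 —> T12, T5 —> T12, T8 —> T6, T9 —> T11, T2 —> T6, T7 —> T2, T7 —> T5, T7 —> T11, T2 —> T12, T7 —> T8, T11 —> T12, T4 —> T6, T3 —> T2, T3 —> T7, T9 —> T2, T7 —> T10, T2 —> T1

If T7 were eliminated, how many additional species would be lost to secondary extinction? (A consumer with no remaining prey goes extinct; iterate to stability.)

Remove T7.
Round 1: T8 (all prey gone), T10 (all prey gone) → extinct.
No further losses. Total secondary extinctions: 2.

2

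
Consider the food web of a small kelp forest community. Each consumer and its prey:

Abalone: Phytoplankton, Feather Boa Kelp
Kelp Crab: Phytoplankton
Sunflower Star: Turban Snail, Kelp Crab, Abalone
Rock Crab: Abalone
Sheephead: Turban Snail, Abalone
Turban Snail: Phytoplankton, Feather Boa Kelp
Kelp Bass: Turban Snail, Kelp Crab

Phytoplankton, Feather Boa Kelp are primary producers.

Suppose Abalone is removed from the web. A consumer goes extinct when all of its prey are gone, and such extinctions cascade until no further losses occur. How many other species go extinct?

1

Remove Abalone.
Round 1: Rock Crab (all prey gone) → extinct.
No further losses. Total secondary extinctions: 1.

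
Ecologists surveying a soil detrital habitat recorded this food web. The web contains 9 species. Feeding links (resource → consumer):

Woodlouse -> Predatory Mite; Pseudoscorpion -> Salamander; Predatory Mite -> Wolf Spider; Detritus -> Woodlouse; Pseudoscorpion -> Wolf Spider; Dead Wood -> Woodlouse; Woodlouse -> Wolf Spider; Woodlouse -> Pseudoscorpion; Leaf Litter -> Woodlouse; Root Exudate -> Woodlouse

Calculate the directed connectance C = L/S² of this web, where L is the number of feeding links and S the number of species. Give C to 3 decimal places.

The web has S = 9 species and L = 10 feeding links.
C = L / S² = 10 / 81 = 0.1235 ≈ 0.123.

C = 0.123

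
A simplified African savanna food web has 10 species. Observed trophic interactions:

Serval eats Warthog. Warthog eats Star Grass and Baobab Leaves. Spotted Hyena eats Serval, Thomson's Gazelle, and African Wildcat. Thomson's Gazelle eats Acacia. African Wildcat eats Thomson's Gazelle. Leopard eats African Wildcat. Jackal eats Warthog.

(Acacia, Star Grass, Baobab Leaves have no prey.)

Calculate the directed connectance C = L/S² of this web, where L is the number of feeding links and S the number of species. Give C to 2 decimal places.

The web has S = 10 species and L = 10 feeding links.
C = L / S² = 10 / 100 = 0.1000 ≈ 0.10.

C = 0.10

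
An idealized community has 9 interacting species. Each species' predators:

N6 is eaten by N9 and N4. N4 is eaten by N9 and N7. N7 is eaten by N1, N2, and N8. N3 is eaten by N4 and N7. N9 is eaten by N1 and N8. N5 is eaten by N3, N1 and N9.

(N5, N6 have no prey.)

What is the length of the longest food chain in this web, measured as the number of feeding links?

4 links

One longest chain: N5 → N3 → N4 → N7 → N8.
It has 5 species and 4 links.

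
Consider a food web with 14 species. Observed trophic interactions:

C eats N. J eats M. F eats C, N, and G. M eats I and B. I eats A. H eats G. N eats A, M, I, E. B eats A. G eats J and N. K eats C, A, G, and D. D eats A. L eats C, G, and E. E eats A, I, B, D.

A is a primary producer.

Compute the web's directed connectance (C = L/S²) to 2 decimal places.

The web has S = 14 species and L = 28 feeding links.
C = L / S² = 28 / 196 = 0.1429 ≈ 0.14.

C = 0.14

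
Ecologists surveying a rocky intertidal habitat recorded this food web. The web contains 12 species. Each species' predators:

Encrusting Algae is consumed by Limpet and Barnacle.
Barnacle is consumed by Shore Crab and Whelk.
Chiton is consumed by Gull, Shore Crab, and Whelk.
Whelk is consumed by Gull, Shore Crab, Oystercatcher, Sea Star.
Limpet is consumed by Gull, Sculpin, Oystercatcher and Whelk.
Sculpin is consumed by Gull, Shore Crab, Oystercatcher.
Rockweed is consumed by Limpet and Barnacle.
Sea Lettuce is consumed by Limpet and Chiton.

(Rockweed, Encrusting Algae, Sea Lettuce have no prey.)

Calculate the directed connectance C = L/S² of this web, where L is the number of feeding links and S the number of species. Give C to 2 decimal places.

The web has S = 12 species and L = 22 feeding links.
C = L / S² = 22 / 144 = 0.1528 ≈ 0.15.

C = 0.15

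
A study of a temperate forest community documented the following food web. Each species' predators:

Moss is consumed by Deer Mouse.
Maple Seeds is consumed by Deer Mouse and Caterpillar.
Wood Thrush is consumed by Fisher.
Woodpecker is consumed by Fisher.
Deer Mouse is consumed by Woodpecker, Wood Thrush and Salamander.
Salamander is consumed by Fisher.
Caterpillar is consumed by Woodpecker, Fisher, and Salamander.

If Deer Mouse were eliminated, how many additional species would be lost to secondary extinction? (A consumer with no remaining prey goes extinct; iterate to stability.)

1

Remove Deer Mouse.
Round 1: Wood Thrush (all prey gone) → extinct.
No further losses. Total secondary extinctions: 1.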